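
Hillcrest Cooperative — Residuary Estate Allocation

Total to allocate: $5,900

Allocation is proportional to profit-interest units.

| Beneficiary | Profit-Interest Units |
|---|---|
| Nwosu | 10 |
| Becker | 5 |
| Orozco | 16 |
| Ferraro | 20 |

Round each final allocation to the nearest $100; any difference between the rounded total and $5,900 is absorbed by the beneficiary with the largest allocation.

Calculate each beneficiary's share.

Nwosu: $1,200 · Becker: $600 · Orozco: $1,900 · Ferraro: $2,200

Sum of profit-interest units: 51.
Raw shares: Nwosu 10/51 × $5,900 = 1,156.86; Becker 5/51 × $5,900 = 578.43; Orozco 16/51 × $5,900 = 1,850.98; Ferraro 20/51 × $5,900 = 2,313.73.
At nearest $100: Nwosu $1,200; Becker $600; Orozco $1,900; Ferraro $2,300. Sum = $6,000.
Difference $5,900 − $6,000 = −$100 applied to largest allocation (Ferraro): Ferraro becomes $2,200.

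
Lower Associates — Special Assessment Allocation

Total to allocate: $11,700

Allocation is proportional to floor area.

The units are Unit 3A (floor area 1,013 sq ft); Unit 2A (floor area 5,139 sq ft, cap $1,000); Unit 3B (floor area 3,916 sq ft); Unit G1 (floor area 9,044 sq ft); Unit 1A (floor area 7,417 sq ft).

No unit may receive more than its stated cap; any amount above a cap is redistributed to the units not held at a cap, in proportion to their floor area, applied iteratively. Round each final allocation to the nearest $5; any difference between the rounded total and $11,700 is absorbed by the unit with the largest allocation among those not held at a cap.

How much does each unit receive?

Unit 3A: $505 · Unit 2A: $1,000 · Unit 3B: $1,960 · Unit G1: $4,525 · Unit 1A: $3,710

Combined floor area = 26,529.
Proportional shares (ignoring caps): Unit 3A 446.76; Unit 2A 2,266.44; Unit 3B 1,727.06; Unit G1 3,988.65; Unit 1A 3,271.10.
Capped: Unit 2A ($1,000); residual $10,700 reallocated over remaining floor area 21,390.
Shares after redistribution: Unit 3A 506.74 → $505; Unit 3B 1,958.92 → $1,960; Unit G1 4,524.11 → $4,525; Unit 1A 3,710.23 → $3,710.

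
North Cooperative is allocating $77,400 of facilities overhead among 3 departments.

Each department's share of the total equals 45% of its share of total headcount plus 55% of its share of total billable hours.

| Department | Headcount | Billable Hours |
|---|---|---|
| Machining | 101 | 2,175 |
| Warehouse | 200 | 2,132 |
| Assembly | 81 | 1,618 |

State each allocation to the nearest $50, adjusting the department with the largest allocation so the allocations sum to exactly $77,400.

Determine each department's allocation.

Totals — headcount 382, billable hours 5,925.
Combined weights (45% headcount + 55% billable hours): Machining 0.3209; Warehouse 0.4335; Assembly 0.2456.
Unrounded shares: Machining 24,835.94; Warehouse 33,553.62; Assembly 19,010.44.
Rounded to nearest $50: Machining $24,850; Warehouse $33,550; Assembly $19,000. Sum = $77,400.
Sum already equals the total — no adjustment.

Machining: $24,850 | Warehouse: $33,550 | Assembly: $19,000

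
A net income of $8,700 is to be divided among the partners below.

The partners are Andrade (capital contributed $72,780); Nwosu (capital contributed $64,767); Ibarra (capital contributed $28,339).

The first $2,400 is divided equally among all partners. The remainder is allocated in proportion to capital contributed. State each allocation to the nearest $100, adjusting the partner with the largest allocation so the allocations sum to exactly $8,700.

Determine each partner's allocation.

$2,400 shared equally gives $800 per partner.
Remainder $6,300 by capital contributed (total 165,886): Andrade 2,764.03 → $2,800; Nwosu 2,459.71 → $2,500; Ibarra 1,076.26 → $1,100.
Rounding difference −$100 on remainder applied to Andrade.
Totals: Andrade $800 + $2,700 = $3,500; Nwosu $800 + $2,500 = $3,300; Ibarra $800 + $1,100 = $1,900.

Andrade: $3,500; Nwosu: $3,300; Ibarra: $1,900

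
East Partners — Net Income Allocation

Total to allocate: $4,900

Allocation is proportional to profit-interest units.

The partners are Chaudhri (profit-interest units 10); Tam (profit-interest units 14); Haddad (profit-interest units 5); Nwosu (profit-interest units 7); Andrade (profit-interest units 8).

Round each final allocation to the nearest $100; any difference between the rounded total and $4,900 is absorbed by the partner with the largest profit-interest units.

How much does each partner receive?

Combined profit-interest units = 44.
Pro-rata amounts: Chaudhri 10/44 × $4,900 = 1,113.64; Tam 14/44 × $4,900 = 1,559.09; Haddad 5/44 × $4,900 = 556.82; Nwosu 7/44 × $4,900 = 779.55; Andrade 8/44 × $4,900 = 890.91.
After rounding ($100): Chaudhri $1,100; Tam $1,600; Haddad $600; Nwosu $800; Andrade $900. Sum = $5,000.
Difference $4,900 − $5,000 = −$100 applied to largest profit-interest units (Tam): Tam becomes $1,500.

Chaudhri: $1,100; Tam: $1,500; Haddad: $600; Nwosu: $800; Andrade: $900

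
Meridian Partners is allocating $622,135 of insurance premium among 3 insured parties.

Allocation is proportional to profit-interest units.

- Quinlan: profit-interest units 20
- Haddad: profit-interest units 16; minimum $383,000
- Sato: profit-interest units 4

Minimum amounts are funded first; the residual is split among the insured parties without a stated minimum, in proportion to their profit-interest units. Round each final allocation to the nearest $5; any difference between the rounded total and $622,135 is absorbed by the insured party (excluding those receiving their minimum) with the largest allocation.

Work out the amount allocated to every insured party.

Quinlan: $199,280; Haddad: $383,000; Sato: $39,855

Guaranteed amounts: Haddad $383,000. Remaining pool $239,135.
Remaining pool split over remaining profit-interest units 24: Quinlan 199,279.17 → $199,280; Sato 39,855.83 → $39,855.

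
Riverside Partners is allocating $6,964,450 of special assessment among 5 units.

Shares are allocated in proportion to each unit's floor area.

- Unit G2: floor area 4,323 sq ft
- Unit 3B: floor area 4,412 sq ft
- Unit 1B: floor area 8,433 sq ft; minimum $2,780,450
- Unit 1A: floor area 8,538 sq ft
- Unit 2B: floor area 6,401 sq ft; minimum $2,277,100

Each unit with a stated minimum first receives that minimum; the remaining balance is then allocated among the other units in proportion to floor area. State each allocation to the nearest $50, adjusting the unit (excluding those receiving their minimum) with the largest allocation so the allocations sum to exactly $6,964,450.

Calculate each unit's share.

Minimums first: Unit 1B $2,780,450; Unit 2B $2,277,100. Remaining pool $1,906,900.
Remaining pool split over remaining floor area 17,273: Unit G2 477,249.39 → $477,250; Unit 3B 487,074.79 → $487,050; Unit 1A 942,575.82 → $942,600.

Unit G2: $477,250 · Unit 3B: $487,050 · Unit 1B: $2,780,450 · Unit 1A: $942,600 · Unit 2B: $2,277,100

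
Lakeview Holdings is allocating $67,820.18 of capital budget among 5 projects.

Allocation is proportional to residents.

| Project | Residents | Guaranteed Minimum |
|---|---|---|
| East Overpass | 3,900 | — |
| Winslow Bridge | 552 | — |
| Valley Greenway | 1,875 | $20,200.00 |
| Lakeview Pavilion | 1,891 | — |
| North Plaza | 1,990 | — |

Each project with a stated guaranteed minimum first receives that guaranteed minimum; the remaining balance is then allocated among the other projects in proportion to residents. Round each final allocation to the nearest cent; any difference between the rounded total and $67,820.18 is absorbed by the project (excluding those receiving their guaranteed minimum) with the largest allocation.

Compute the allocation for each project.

East Overpass: $22,287.14 · Winslow Bridge: $3,154.49 · Valley Greenway: $20,200.00 · Lakeview Pavilion: $10,806.40 · North Plaza: $11,372.15

Fund the minimums — Valley Greenway $20,200.00. Remaining pool $47,620.18.
Remaining pool split over remaining residents 8,333: East Overpass 22,287.1357 → $22,287.14; Winslow Bridge 3,154.4869 → $3,154.49; Lakeview Pavilion 10,806.4035 → $10,806.40; North Plaza 11,372.1539 → $11,372.15.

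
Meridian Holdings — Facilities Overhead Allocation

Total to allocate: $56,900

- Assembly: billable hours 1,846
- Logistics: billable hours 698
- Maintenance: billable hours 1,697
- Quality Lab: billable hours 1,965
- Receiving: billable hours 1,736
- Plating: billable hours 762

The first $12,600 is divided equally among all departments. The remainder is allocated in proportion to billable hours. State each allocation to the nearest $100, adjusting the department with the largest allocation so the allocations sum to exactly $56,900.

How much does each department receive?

$12,600 shared equally gives $2,100 per department.
Remainder $44,300 by billable hours (total 8,704): Assembly 9,395.43 → $9,400; Logistics 3,552.55 → $3,600; Maintenance 8,637.07 → $8,600; Quality Lab 10,001.09 → $10,000; Receiving 8,835.57 → $8,800; Plating 3,878.29 → $3,900.
Totals: Assembly $2,100 + $9,400 = $11,500; Logistics $2,100 + $3,600 = $5,700; Maintenance $2,100 + $8,600 = $10,700; Quality Lab $2,100 + $10,000 = $12,100; Receiving $2,100 + $8,800 = $10,900; Plating $2,100 + $3,900 = $6,000.

Assembly: $11,500 | Logistics: $5,700 | Maintenance: $10,700 | Quality Lab: $12,100 | Receiving: $10,900 | Plating: $6,000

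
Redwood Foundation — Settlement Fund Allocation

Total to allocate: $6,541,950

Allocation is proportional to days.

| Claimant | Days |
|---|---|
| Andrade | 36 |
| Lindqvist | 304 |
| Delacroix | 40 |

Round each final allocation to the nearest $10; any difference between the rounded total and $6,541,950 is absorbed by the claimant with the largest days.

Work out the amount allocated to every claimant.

Andrade: $619,760; Lindqvist: $5,233,560; Delacroix: $688,630

Days total: 36 + 304 + 40 = 380.
Proportional shares: Andrade 619,763.68; Lindqvist 5,233,560.00; Delacroix 688,626.32.
Rounded to nearest $10: Andrade $619,760; Lindqvist $5,233,560; Delacroix $688,630. Sum = $6,541,950.
No rounding difference to absorb.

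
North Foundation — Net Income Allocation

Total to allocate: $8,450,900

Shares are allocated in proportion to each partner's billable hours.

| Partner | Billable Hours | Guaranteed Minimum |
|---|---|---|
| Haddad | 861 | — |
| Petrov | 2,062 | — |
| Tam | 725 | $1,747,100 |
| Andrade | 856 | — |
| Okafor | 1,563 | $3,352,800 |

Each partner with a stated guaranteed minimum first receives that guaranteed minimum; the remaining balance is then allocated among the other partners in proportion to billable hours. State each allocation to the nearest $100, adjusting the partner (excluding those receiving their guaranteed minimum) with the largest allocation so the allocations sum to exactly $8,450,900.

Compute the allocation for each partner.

Minimums first: Tam $1,747,100; Okafor $3,352,800. Remaining pool $3,351,000.
Remaining pool split over remaining billable hours 3,779: Haddad 763,485.31 → $763,500; Petrov 1,828,463.09 → $1,828,500; Andrade 759,051.60 → $759,100.
Rounding difference −$100 applied to Petrov → $1,828,400.

Haddad: $763,500 | Petrov: $1,828,400 | Tam: $1,747,100 | Andrade: $759,100 | Okafor: $3,352,800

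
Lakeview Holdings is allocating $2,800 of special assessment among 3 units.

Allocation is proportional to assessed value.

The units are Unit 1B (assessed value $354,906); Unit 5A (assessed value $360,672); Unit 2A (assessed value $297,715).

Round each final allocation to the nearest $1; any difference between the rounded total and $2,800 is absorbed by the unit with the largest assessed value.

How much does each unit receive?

Unit 1B: $981; Unit 5A: $996; Unit 2A: $823

Total assessed value = 354,906 + 360,672 + 297,715 = 1,013,293.
Unrounded shares: Unit 1B 980.70; Unit 5A 996.63; Unit 2A 822.67.
At nearest $1: Unit 1B $981; Unit 5A $997; Unit 2A $823. Sum = $2,801.
Difference $2,800 − $2,801 = −$1 applied to largest assessed value (Unit 5A): Unit 5A becomes $996.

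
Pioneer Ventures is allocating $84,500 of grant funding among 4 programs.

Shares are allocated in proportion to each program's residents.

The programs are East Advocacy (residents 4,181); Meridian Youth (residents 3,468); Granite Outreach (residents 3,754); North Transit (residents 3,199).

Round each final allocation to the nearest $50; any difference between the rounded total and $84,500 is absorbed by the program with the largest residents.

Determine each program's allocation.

East Advocacy: $24,250 · Meridian Youth: $20,050 · Granite Outreach: $21,700 · North Transit: $18,500

Sum of residents: 14,602.
Raw shares: East Advocacy 4,181/14,602 × $84,500 = 24,194.94; Meridian Youth 3,468/14,602 × $84,500 = 20,068.89; Granite Outreach 3,754/14,602 × $84,500 = 21,723.94; North Transit 3,199/14,602 × $84,500 = 18,512.22.
At nearest $50: East Advocacy $24,200; Meridian Youth $20,050; Granite Outreach $21,700; North Transit $18,500. Sum = $84,450.
Difference $84,500 − $84,450 = +$50 applied to largest residents (East Advocacy): East Advocacy becomes $24,250.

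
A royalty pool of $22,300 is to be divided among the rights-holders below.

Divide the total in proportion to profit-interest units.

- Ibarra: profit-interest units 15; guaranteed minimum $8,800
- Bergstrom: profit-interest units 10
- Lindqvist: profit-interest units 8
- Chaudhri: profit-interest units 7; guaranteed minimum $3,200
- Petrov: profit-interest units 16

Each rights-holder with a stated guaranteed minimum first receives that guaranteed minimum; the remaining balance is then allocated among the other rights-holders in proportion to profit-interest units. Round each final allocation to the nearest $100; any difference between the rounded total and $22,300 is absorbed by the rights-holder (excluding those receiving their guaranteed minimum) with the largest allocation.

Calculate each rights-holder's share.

Guaranteed amounts: Ibarra $8,800; Chaudhri $3,200. Balance $10,300.
Balance split over remaining profit-interest units 34: Bergstrom 3,029.41 → $3,000; Lindqvist 2,423.53 → $2,400; Petrov 4,847.06 → $4,800.
Rounding difference +$100 applied to Petrov → $4,900.

Ibarra: $8,800 | Bergstrom: $3,000 | Lindqvist: $2,400 | Chaudhri: $3,200 | Petrov: $4,900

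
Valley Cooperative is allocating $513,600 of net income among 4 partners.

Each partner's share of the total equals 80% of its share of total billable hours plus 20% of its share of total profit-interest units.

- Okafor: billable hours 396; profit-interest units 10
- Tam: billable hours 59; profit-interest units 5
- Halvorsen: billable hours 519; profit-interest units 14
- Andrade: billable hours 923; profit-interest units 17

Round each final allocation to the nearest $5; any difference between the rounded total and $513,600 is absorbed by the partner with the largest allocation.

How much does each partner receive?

Totals — billable hours 1,897, profit-interest units 46.
Combined weights (80% billable hours + 20% profit-interest units): Okafor 0.2105; Tam 0.0466; Halvorsen 0.2797; Andrade 0.4632.
Unrounded shares: Okafor 108,101.91; Tam 23,944.30; Halvorsen 143,675.22; Andrade 237,878.58.
Rounded to nearest $5: Okafor $108,100; Tam $23,945; Halvorsen $143,675; Andrade $237,880. Sum = $513,600.
Sum already equals the total — no adjustment.

Okafor: $108,100 | Tam: $23,945 | Halvorsen: $143,675 | Andrade: $237,880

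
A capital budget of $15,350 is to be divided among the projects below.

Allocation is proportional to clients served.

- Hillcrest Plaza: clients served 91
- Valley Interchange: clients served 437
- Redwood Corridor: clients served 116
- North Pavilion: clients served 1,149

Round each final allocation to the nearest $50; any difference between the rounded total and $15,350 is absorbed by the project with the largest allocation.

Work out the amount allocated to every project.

Clients served total: 1,793.
Unrounded shares: Hillcrest Plaza 91/1,793 × $15,350 = 779.06; Valley Interchange 437/1,793 × $15,350 = 3,741.19; Redwood Corridor 116/1,793 × $15,350 = 993.08; North Pavilion 1,149/1,793 × $15,350 = 9,836.67.
After rounding ($50): Hillcrest Plaza $800; Valley Interchange $3,750; Redwood Corridor $1,000; North Pavilion $9,850. Sum = $15,400.
Difference $15,350 − $15,400 = −$50 applied to largest allocation (North Pavilion): North Pavilion becomes $9,800.

Hillcrest Plaza: $800 | Valley Interchange: $3,750 | Redwood Corridor: $1,000 | North Pavilion: $9,800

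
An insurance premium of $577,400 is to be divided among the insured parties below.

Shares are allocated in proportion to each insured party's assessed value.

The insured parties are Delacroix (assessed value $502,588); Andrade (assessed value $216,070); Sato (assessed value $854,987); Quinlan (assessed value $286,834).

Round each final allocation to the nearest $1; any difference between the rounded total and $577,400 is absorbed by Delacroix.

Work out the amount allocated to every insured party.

Assessed value total: 1,860,479.
Unrounded shares: Delacroix 502,588/1,860,479 × $577,400 = 155,978.28; Andrade 216,070/1,860,479 × $577,400 = 67,057.36; Sato 854,987/1,860,479 × $577,400 = 265,345.37; Quinlan 286,834/1,860,479 × $577,400 = 89,018.98.
After rounding ($1): Delacroix $155,978; Andrade $67,057; Sato $265,345; Quinlan $89,019. Sum = $577,399.
Difference $577,400 − $577,399 = +$1 applied to Delacroix: Delacroix becomes $155,979.

Delacroix: $155,979 · Andrade: $67,057 · Sato: $265,345 · Quinlan: $89,019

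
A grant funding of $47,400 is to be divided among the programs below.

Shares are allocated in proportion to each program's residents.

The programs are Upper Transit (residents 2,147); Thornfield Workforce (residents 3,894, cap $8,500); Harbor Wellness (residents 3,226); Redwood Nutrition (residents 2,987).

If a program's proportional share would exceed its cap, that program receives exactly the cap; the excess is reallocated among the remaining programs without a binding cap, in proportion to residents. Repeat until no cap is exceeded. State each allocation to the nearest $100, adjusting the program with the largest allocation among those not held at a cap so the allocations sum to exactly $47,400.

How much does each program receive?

Combined residents = 12,254.
Proportional shares (ignoring caps): Upper Transit 8,304.86; Thornfield Workforce 15,062.48; Harbor Wellness 12,478.57; Redwood Nutrition 11,554.09.
Held at cap: Thornfield Workforce ($8,500); residual $38,900 reallocated over remaining residents 8,360.
Redistributed shares: Upper Transit 9,990.23 → $10,000; Harbor Wellness 15,010.93 → $15,000; Redwood Nutrition 13,898.84 → $13,900.

Upper Transit: $10,000; Thornfield Workforce: $8,500; Harbor Wellness: $15,000; Redwood Nutrition: $13,900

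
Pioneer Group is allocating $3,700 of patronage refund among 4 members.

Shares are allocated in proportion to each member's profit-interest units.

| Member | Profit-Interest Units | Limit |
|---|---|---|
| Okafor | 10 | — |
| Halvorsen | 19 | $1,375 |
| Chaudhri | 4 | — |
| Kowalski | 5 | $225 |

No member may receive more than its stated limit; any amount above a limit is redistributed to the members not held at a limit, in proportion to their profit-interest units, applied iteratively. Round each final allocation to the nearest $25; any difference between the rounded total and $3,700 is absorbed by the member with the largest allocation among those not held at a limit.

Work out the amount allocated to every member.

Okafor: $1,500 | Halvorsen: $1,375 | Chaudhri: $600 | Kowalski: $225

Profit-interest units total: 38.
Unconstrained shares: Okafor 973.68; Halvorsen 1,850.00; Chaudhri 389.47; Kowalski 486.84.
Capped: Halvorsen ($1,375), Kowalski ($225); balance $2,100 reallocated over remaining profit-interest units 14.
Remaining shares: Okafor 1,500.00 → $1,500; Chaudhri 600.00 → $600.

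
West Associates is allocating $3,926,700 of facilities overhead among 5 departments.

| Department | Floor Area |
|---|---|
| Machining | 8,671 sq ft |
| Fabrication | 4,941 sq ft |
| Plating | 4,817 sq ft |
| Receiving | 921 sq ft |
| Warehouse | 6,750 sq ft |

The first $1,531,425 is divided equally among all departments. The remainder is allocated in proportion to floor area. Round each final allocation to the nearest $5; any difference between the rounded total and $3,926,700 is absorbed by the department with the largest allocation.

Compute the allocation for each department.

Machining: $1,102,045; Fabrication: $759,735; Plating: $748,355; Receiving: $390,810; Warehouse: $925,755

$1,531,425 shared equally gives $306,285 per department.
Remainder $2,395,275 by floor area (total 26,100): Machining 795,763.58 → $795,765; Fabrication 453,450.34 → $453,450; Plating 442,070.49 → $442,070; Receiving 84,522.92 → $84,525; Warehouse 619,467.67 → $619,470.
Rounding difference −$5 on remainder applied to Machining.
Totals: Machining $306,285 + $795,760 = $1,102,045; Fabrication $306,285 + $453,450 = $759,735; Plating $306,285 + $442,070 = $748,355; Receiving $306,285 + $84,525 = $390,810; Warehouse $306,285 + $619,470 = $925,755.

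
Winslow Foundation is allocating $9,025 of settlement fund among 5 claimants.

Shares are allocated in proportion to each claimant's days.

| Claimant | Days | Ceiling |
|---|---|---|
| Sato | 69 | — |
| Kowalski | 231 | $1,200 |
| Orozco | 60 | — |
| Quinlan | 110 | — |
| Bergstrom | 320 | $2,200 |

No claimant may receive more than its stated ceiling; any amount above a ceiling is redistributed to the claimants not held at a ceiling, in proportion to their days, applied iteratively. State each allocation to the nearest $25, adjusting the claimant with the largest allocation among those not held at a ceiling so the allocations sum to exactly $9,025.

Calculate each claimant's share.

Days total: 790.
Proportional shares (ignoring caps): Sato 788.26; Kowalski 2,638.96; Orozco 685.44; Quinlan 1,256.65; Bergstrom 3,655.70.
Cap binds for Kowalski ($1,200), Bergstrom ($2,200); remaining pool $5,625 reallocated over remaining days 239.
Remaining shares: Sato 1,623.95 → $1,625; Orozco 1,412.13 → $1,400; Quinlan 2,588.91 → $2,600.

Sato: $1,625; Kowalski: $1,200; Orozco: $1,400; Quinlan: $2,600; Bergstrom: $2,200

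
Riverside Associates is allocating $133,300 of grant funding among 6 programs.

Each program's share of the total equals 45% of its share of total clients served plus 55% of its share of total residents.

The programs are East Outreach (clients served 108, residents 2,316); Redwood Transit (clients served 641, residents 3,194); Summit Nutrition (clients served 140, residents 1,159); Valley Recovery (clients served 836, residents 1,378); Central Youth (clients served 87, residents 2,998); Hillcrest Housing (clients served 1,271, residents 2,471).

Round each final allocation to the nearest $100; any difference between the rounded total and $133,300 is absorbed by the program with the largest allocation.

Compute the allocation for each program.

Clients served total 3,083; residents total 13,516.
Composite weights (45% clients served + 55% residents): East Outreach 0.1100; Redwood Transit 0.2235; Summit Nutrition 0.0676; Valley Recovery 0.1781; Central Youth 0.1347; Hillcrest Housing 0.2861.
Proportional shares: East Outreach 14,664.03; Redwood Transit 29,797.00; Summit Nutrition 9,010.72; Valley Recovery 23,740.50; Central Youth 17,954.82; Hillcrest Housing 38,132.94.
After rounding ($100): East Outreach $14,700; Redwood Transit $29,800; Summit Nutrition $9,000; Valley Recovery $23,700; Central Youth $18,000; Hillcrest Housing $38,100. Sum = $133,300.
No rounding difference to absorb.

East Outreach: $14,700; Redwood Transit: $29,800; Summit Nutrition: $9,000; Valley Recovery: $23,700; Central Youth: $18,000; Hillcrest Housing: $38,100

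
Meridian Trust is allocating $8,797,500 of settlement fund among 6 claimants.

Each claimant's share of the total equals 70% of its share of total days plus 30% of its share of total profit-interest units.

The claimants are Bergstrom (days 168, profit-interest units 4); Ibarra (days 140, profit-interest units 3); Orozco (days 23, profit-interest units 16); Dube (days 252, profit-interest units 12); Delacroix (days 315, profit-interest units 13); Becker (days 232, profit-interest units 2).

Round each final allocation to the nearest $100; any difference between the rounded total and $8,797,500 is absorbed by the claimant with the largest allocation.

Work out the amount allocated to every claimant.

Totals — days 1,130, profit-interest units 50.
Blended shares (70% days + 30% profit-interest units): Bergstrom 0.1281; Ibarra 0.1047; Orozco 0.1102; Dube 0.2281; Delacroix 0.2731; Becker 0.1557.
Proportional shares: Bergstrom 1,126,702.83; Ibarra 921,324.03; Orozco 969,904.91; Dube 2,006,764.25; Delacroix 2,402,885.31; Becker 1,369,918.67.
At nearest $100: Bergstrom $1,126,700; Ibarra $921,300; Orozco $969,900; Dube $2,006,800; Delacroix $2,402,900; Becker $1,369,900. Sum = $8,797,500.
Rounded total matches; no reconciliation needed.

Bergstrom: $1,126,700 · Ibarra: $921,300 · Orozco: $969,900 · Dube: $2,006,800 · Delacroix: $2,402,900 · Becker: $1,369,900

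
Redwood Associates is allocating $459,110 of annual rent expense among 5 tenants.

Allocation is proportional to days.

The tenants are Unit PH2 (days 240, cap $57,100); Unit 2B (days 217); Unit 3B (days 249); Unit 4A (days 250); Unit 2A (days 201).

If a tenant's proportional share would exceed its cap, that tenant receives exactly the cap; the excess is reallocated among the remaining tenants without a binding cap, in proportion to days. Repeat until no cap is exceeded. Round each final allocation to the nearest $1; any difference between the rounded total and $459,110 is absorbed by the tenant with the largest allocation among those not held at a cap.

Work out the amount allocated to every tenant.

Unit PH2: $57,100 | Unit 2B: $95,132 | Unit 3B: $109,161 | Unit 4A: $109,599 | Unit 2A: $88,118

Sum of days: 1,157.
Proportional shares (ignoring caps): Unit PH2 95,234.57; Unit 2B 86,107.93; Unit 3B 98,805.87; Unit 4A 99,202.68; Unit 2A 79,758.95.
Capped: Unit PH2 ($57,100); balance $402,010 reallocated over remaining days 917.
Remaining shares: Unit 2B 95,132.14 → $95,132; Unit 3B 109,160.84 → $109,161; Unit 4A 109,599.24 → $109,599; Unit 2A 88,117.79 → $88,118.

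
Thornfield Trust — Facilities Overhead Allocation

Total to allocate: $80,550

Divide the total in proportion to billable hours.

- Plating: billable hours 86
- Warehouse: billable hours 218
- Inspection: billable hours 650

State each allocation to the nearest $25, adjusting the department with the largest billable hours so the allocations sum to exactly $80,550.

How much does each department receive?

Billable hours total: 954.
Unrounded shares: Plating 86/954 × $80,550 = 7,261.32; Warehouse 218/954 × $80,550 = 18,406.60; Inspection 650/954 × $80,550 = 54,882.08.
Rounded to nearest $25: Plating $7,250; Warehouse $18,400; Inspection $54,875. Sum = $80,525.
Difference $80,550 − $80,525 = +$25 applied to largest billable hours (Inspection): Inspection becomes $54,900.

Plating: $7,250 | Warehouse: $18,400 | Inspection: $54,900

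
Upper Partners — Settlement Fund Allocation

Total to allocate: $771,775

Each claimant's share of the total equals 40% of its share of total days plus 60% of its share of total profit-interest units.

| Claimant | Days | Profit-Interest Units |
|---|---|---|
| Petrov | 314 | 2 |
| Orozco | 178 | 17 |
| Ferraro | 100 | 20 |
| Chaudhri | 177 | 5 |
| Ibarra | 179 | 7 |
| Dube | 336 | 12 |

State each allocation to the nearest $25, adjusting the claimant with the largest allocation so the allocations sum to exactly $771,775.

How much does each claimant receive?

Days total 1,284; profit-interest units total 63.
Combined weights (40% days + 60% profit-interest units): Petrov 0.1169; Orozco 0.2174; Ferraro 0.2216; Chaudhri 0.1028; Ibarra 0.1224; Dube 0.2190.
Unrounded shares: Petrov 90,194.98; Orozco 167,750.29; Ferraro 171,047.60; Chaudhri 79,307.01; Ibarra 94,488.34; Dube 168,986.78.
After rounding ($25): Petrov $90,200; Orozco $167,750; Ferraro $171,050; Chaudhri $79,300; Ibarra $94,500; Dube $168,975. Sum = $771,775.
Rounded total matches; no reconciliation needed.

Petrov: $90,200 · Orozco: $167,750 · Ferraro: $171,050 · Chaudhri: $79,300 · Ibarra: $94,500 · Dube: $168,975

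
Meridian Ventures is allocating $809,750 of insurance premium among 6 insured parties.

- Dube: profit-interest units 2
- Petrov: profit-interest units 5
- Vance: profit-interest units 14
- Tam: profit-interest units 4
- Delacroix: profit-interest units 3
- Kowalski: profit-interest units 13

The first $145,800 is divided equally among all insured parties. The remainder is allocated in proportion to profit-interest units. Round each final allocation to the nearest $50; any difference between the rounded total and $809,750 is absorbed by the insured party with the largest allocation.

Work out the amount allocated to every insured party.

First tranche $145,800 split equally: $24,300 each.
Remainder $663,950 by profit-interest units (total 41): Dube 32,387.80 → $32,400; Petrov 80,969.51 → $80,950; Vance 226,714.63 → $226,700; Tam 64,775.61 → $64,800; Delacroix 48,581.71 → $48,600; Kowalski 210,520.73 → $210,500.
Totals: Dube $24,300 + $32,400 = $56,700; Petrov $24,300 + $80,950 = $105,250; Vance $24,300 + $226,700 = $251,000; Tam $24,300 + $64,800 = $89,100; Delacroix $24,300 + $48,600 = $72,900; Kowalski $24,300 + $210,500 = $234,800.

Dube: $56,700 · Petrov: $105,250 · Vance: $251,000 · Tam: $89,100 · Delacroix: $72,900 · Kowalski: $234,800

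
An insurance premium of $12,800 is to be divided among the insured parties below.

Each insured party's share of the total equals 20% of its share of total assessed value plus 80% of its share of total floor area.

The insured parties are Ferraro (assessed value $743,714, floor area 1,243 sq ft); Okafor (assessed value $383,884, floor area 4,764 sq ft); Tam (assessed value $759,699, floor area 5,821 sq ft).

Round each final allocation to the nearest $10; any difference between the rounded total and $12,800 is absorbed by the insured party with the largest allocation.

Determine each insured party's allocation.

Ferraro: $2,080 | Okafor: $4,650 | Tam: $6,070

Totals — assessed value 1,887,297, floor area 11,828.
Combined weights (20% assessed value + 80% floor area): Ferraro 0.1629; Okafor 0.3629; Tam 0.4742.
Proportional shares: Ferraro 2,084.92; Okafor 4,645.11; Tam 6,069.97.
At nearest $10: Ferraro $2,080; Okafor $4,650; Tam $6,070. Sum = $12,800.
No rounding difference to absorb.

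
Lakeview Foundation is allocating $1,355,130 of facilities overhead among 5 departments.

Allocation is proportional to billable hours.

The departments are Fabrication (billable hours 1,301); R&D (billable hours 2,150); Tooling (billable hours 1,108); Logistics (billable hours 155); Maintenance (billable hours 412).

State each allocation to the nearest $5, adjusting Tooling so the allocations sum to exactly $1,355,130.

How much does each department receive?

Total billable hours = 5,126.
Pro-rata amounts: Fabrication 1,301/5,126 × $1,355,130 = 343,937.60; R&D 2,150/5,126 × $1,355,130 = 568,382.66; Tooling 1,108/5,126 × $1,355,130 = 292,915.34; Logistics 155/5,126 × $1,355,130 = 40,976.42; Maintenance 412/5,126 × $1,355,130 = 108,917.98.
After rounding ($5): Fabrication $343,940; R&D $568,385; Tooling $292,915; Logistics $40,975; Maintenance $108,920. Sum = $1,355,135.
Difference $1,355,130 − $1,355,135 = −$5 applied to Tooling: Tooling becomes $292,910.

Fabrication: $343,940 | R&D: $568,385 | Tooling: $292,910 | Logistics: $40,975 | Maintenance: $108,920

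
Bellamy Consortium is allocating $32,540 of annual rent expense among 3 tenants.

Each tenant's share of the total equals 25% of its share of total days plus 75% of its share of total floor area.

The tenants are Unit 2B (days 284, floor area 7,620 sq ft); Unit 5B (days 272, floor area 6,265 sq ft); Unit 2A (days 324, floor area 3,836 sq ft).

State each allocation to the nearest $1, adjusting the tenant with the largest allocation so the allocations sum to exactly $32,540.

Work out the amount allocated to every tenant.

Unit 2B: $13,120 | Unit 5B: $11,142 | Unit 2A: $8,278

Days total 880; floor area total 17,721.
Blended shares (25% days + 75% floor area): Unit 2B 0.4032; Unit 5B 0.3424; Unit 2A 0.2544.
Proportional shares: Unit 2B 13,119.495; Unit 5B 11,142.48; Unit 2A 8,278.02.
After rounding ($1): Unit 2B $13,119; Unit 5B $11,142; Unit 2A $8,278. Sum = $32,539.
Difference $32,540 − $32,539 = +$1 applied to largest allocation (Unit 2B): Unit 2B becomes $13,120.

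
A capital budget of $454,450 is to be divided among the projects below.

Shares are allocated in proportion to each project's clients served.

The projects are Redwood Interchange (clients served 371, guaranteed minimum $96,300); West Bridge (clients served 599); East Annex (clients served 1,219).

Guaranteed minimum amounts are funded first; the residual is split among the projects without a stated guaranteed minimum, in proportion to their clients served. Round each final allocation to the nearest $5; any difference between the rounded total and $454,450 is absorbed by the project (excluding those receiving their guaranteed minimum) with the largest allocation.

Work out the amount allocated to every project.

Fund the minimums — Redwood Interchange $96,300. Residual $358,150.
Residual split over remaining clients served 1,818: West Bridge 118,004.32 → $118,005; East Annex 240,145.68 → $240,145.

Redwood Interchange: $96,300 · West Bridge: $118,005 · East Annex: $240,145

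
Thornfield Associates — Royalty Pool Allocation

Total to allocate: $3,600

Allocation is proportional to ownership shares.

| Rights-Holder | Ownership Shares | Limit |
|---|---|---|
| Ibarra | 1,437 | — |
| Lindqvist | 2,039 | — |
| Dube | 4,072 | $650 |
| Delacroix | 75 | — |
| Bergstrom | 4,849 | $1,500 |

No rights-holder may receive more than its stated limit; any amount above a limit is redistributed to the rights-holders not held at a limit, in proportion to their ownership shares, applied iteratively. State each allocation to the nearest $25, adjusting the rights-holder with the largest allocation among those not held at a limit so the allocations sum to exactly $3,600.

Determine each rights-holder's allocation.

Combined ownership shares = 12,472.
Pro-rata shares before constraints: Ibarra 414.79; Lindqvist 588.55; Dube 1,175.37; Delacroix 21.65; Bergstrom 1,399.65.
Held at cap: Dube ($650); remaining pool $2,950 reallocated over remaining ownership shares 8,400.
Held at cap: Bergstrom ($1,500); remaining pool $1,450 reallocated over remaining ownership shares 3,551.
Shares after redistribution: Ibarra 586.78 → $575; Lindqvist 832.60 → $825; Delacroix 30.63 → $25.
Rounding difference +$25 applied to Lindqvist → $850.

Ibarra: $575 | Lindqvist: $850 | Dube: $650 | Delacroix: $25 | Bergstrom: $1,500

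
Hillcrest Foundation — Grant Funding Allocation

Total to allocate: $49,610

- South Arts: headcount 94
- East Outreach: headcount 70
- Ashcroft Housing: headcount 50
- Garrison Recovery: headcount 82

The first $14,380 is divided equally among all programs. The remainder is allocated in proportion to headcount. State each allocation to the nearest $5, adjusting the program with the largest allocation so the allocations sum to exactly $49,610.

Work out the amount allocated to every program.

South Arts: $14,785; East Outreach: $11,925; Ashcroft Housing: $9,545; Garrison Recovery: $13,355

$14,380 shared equally gives $3,595 per program.
Remainder $35,230 by headcount (total 296): South Arts 11,187.91 → $11,190; East Outreach 8,331.42 → $8,330; Ashcroft Housing 5,951.01 → $5,950; Garrison Recovery 9,759.66 → $9,760.
Totals: South Arts $3,595 + $11,190 = $14,785; East Outreach $3,595 + $8,330 = $11,925; Ashcroft Housing $3,595 + $5,950 = $9,545; Garrison Recovery $3,595 + $9,760 = $13,355.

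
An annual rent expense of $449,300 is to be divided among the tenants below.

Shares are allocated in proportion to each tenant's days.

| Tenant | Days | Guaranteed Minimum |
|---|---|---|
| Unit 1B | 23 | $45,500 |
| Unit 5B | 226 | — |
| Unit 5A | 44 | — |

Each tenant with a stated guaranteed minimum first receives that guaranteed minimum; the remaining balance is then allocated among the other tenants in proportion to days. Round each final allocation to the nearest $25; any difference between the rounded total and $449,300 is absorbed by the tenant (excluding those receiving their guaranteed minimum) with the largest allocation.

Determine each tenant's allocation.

Unit 1B: $45,500 | Unit 5B: $338,000 | Unit 5A: $65,800

Fund the minimums — Unit 1B $45,500. Balance $403,800.
Balance split over remaining days 270: Unit 5B 337,995.56 → $338,000; Unit 5A 65,804.44 → $65,800.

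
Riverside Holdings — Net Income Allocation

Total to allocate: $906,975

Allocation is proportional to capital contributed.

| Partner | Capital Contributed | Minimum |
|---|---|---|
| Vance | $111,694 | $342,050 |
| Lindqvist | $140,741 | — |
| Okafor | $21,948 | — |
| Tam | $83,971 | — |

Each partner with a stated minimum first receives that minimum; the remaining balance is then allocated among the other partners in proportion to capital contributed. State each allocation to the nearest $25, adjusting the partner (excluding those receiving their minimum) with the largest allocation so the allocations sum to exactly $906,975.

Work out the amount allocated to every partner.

Guaranteed amounts: Vance $342,050. Residual $564,925.
Residual split over remaining capital contributed 246,660: Lindqvist 322,338.89 → $322,350; Okafor 50,267.47 → $50,275; Tam 192,318.65 → $192,325.
Rounding difference −$25 applied to Lindqvist → $322,325.

Vance: $342,050 · Lindqvist: $322,325 · Okafor: $50,275 · Tam: $192,325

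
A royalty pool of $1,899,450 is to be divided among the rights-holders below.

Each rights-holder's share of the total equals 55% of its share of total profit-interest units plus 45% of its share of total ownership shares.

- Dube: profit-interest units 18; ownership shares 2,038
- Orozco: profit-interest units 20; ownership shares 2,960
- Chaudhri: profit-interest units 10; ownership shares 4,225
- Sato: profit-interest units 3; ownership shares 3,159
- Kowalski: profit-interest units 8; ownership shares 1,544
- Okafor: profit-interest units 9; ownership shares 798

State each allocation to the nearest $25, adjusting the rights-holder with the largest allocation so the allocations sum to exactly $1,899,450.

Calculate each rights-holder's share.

Totals — profit-interest units 68, ownership shares 14,724.
Blended shares (55% profit-interest units + 45% ownership shares): Dube 0.2079; Orozco 0.2522; Chaudhri 0.2100; Sato 0.1208; Kowalski 0.1119; Okafor 0.0972.
Pro-rata amounts: Dube 394,846.84; Orozco 479,096.86; Chaudhri 398,900.21; Sato 229,474.76; Kowalski 212,537.34; Okafor 184,594.00.
Rounded to nearest $25: Dube $394,850; Orozco $479,100; Chaudhri $398,900; Sato $229,475; Kowalski $212,525; Okafor $184,600. Sum = $1,899,450.
Rounded total matches; no reconciliation needed.

Dube: $394,850 | Orozco: $479,100 | Chaudhri: $398,900 | Sato: $229,475 | Kowalski: $212,525 | Okafor: $184,600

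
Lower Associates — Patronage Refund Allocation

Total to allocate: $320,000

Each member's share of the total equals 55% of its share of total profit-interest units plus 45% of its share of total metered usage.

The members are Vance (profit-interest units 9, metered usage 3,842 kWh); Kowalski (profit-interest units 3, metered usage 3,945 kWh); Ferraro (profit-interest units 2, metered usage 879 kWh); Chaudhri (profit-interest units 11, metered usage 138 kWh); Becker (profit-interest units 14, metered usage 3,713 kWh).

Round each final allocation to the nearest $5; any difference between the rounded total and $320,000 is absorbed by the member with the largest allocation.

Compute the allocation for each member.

Totals — profit-interest units 39, metered usage 12,517.
Combined weights (55% profit-interest units + 45% metered usage): Vance 0.2650; Kowalski 0.1841; Ferraro 0.0598; Chaudhri 0.1601; Becker 0.3309.
Pro-rata amounts: Vance 84,815.11; Kowalski 58,923.14; Ferraro 19,137.97; Chaudhri 51,228.63; Becker 105,895.15.
After rounding ($5): Vance $84,815; Kowalski $58,925; Ferraro $19,140; Chaudhri $51,230; Becker $105,895. Sum = $320,005.
Difference $320,000 − $320,005 = −$5 applied to largest allocation (Becker): Becker becomes $105,890.

Vance: $84,815 | Kowalski: $58,925 | Ferraro: $19,140 | Chaudhri: $51,230 | Becker: $105,890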